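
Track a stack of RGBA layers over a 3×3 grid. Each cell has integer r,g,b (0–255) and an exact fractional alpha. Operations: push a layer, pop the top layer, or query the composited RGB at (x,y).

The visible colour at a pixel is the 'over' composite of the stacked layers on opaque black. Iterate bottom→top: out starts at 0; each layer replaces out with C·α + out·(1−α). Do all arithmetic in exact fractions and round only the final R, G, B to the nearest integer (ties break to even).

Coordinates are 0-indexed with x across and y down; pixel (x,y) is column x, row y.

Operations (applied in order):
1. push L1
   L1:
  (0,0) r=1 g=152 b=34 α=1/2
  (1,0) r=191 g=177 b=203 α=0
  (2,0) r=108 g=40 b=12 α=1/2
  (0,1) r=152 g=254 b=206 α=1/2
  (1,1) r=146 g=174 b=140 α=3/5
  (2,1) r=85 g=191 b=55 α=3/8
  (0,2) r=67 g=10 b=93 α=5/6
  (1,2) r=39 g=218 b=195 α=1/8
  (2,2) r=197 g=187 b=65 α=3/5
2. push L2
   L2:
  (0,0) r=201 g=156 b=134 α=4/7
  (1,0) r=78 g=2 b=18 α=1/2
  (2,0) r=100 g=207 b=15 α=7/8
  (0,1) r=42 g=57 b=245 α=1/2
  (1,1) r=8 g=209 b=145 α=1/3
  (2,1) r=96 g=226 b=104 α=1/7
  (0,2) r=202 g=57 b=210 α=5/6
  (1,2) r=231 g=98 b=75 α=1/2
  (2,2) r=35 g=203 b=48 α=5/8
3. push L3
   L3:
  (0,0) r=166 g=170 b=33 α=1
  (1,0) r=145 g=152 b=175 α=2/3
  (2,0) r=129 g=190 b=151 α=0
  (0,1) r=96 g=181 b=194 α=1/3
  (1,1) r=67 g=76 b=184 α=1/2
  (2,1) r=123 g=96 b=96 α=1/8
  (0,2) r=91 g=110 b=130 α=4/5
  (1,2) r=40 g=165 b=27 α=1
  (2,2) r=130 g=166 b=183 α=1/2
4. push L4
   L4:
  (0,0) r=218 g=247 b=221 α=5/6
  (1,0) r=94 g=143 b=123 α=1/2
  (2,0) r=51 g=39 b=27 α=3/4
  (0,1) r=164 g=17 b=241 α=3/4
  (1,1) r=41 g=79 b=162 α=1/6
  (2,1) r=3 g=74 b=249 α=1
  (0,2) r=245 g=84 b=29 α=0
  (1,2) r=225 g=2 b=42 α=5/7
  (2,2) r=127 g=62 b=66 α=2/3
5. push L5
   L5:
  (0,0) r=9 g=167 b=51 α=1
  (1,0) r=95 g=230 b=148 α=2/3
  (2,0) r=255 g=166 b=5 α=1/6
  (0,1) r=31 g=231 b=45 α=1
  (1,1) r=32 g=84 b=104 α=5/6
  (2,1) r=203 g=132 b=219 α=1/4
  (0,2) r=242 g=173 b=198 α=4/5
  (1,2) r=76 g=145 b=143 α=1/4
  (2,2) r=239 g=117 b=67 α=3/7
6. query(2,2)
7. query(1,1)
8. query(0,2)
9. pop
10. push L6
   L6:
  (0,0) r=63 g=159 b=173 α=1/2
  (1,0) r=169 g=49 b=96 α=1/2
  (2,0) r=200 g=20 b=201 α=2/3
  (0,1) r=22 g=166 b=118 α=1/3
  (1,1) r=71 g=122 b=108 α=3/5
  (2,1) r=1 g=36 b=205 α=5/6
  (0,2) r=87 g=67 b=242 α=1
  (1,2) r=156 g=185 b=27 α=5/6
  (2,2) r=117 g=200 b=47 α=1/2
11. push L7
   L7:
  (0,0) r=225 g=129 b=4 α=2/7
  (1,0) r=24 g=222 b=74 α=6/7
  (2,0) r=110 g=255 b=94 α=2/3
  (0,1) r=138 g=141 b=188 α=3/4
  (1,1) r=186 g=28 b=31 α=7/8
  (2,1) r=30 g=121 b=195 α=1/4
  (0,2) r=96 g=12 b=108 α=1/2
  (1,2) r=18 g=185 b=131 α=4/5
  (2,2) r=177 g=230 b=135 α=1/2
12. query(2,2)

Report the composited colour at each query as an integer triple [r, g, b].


at x=2,y=2 over L1,L2,L3,L4,L5:
after L1 α=3/5: [591/5, 561/5, 39]
after L2 α=5/8: [331/5, 3379/20, 357/8]
after L3 α=1/2: [981/10, 6699/40, 1821/16]
after L4 α=2/3: [3521/30, 11659/120, 1311/16]
after L5 α=3/7: [17797/105, 22189/210, 2115/28]
rounded: [169, 106, 76]

query (1,1) [L1,L2,L3,L4,L5] — begin 0,0,0
L1 α=3/5: [438/5, 522/5, 84]
L2 α=1/3: [916/15, 2089/15, 313/3]
L3 α=1/2: [1921/30, 3229/30, 865/6]
L4 α=1/6: [2167/36, 3703/36, 5297/36]
L5 α=5/6: [7927/216, 18823/216, 24017/216]
rounded: [37, 87, 111]

(0,2) stack=L1,L2,L3,L4,L5; from [0,0,0]:
after L1 α=5/6: [335/6, 25/3, 155/2]
after L2 α=5/6: [6395/36, 440/9, 2255/12]
after L3 α=4/5: [19499/180, 880/9, 1699/12]
after L4 α=0: [19499/180, 880/9, 1699/12]
after L5 α=4/5: [193739/900, 7108/45, 11203/60]
rounded: [215, 158, 187]

(2,2) stack=L1,L2,L3,L4,L6,L7; from [0,0,0]:
+L1 (α=3/5) → [591/5, 561/5, 39]
+L2 (α=5/8) → [331/5, 3379/20, 357/8]
+L3 (α=1/2) → [981/10, 6699/40, 1821/16]
+L4 (α=2/3) → [3521/30, 11659/120, 1311/16]
+L6 (α=1/2) → [7031/60, 35659/240, 2063/32]
+L7 (α=1/2) → [17651/120, 90859/480, 6383/64]
→ [147, 189, 100]


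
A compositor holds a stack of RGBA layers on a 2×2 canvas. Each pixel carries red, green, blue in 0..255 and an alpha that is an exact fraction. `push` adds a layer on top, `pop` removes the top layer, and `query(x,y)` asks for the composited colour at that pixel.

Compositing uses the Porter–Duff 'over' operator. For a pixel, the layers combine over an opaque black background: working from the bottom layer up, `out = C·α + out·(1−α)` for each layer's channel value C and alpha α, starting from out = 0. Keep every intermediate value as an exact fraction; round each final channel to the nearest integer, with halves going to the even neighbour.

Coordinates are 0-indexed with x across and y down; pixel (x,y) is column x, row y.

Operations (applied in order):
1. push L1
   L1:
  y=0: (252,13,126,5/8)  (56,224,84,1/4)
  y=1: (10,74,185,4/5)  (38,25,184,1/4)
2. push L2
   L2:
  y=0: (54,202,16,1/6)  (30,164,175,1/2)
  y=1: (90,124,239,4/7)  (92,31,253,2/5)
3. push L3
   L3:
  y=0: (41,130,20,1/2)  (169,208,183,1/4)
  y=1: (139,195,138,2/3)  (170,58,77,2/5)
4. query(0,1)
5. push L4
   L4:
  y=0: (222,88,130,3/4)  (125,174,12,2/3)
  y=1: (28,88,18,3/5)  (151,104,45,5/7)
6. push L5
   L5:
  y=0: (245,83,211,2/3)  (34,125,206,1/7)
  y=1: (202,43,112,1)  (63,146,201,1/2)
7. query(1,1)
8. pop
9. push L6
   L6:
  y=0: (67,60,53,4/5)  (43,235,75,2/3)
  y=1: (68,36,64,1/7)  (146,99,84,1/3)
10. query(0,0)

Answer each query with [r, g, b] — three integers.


at x=0,y=1 over L1,L2,L3:
+L1 (α=4/5) → [8, 296/5, 148]
+L2 (α=4/7) → [384/7, 3368/35, 200]
+L3 (α=2/3) → [2330/21, 17018/105, 476/3]
→ [111, 162, 159]

query (1,1) [L1,L2,L3,L4,L5] — begin 0,0,0
L1 α=1/4: [19/2, 25/4, 46]
L2 α=2/5: [85/2, 323/20, 644/5]
L3 α=2/5: [187/2, 3289/100, 2702/25]
L4 α=5/7: [942/7, 29289/350, 11029/175]
L5 α=1/2: [1383/14, 80389/700, 23102/175]
= [99, 115, 132]

(0,0) stack=L1,L2,L3,L4,L6; from [0,0,0]:
after L1 α=5/8: [315/2, 65/8, 315/4]
after L2 α=1/6: [561/4, 647/16, 1639/24]
after L3 α=1/2: [725/8, 2727/32, 2119/48]
after L4 α=3/4: [6053/32, 11175/128, 20839/192]
after L6 α=4/5: [14629/160, 8379/128, 61543/960]
→ [91, 65, 64]


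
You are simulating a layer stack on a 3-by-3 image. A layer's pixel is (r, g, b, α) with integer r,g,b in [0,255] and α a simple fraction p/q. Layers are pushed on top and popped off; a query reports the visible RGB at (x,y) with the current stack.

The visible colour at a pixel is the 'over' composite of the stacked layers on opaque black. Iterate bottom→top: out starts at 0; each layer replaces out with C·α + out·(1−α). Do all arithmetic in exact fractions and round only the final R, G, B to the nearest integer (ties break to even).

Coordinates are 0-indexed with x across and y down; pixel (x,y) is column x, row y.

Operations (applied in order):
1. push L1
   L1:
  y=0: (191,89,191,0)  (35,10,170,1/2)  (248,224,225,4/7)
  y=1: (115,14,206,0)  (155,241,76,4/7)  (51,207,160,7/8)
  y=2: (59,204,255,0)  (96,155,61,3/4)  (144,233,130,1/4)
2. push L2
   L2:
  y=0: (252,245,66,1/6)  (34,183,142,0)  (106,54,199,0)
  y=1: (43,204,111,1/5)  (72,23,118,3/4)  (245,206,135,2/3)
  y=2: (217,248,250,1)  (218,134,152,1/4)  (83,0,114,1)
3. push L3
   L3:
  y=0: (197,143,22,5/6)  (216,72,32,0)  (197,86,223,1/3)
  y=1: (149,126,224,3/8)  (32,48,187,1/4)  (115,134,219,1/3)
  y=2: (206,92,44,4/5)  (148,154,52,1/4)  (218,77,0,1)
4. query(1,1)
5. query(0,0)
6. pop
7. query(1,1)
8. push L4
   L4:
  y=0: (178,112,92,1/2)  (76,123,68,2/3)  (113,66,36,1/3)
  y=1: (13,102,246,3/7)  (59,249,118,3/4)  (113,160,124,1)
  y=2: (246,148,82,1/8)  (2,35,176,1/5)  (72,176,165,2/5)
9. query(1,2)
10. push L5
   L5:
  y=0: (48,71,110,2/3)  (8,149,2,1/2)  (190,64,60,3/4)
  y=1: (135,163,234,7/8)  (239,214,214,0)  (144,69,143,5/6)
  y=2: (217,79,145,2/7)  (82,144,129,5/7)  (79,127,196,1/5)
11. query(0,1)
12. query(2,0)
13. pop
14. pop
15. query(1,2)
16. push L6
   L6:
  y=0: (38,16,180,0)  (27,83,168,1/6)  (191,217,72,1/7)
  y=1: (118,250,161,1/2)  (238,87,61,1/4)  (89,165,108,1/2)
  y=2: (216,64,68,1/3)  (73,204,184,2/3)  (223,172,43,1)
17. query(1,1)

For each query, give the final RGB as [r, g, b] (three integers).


query (1,1) [L1,L2,L3] — begin 0,0,0
L1 α=4/7: [620/7, 964/7, 304/7]
L2 α=3/4: [533/7, 1447/28, 1391/14]
L3 α=1/4: [1823/28, 5685/112, 6791/56]
rounded: [65, 51, 121]

(0,0) stack=L1,L2,L3; from [0,0,0]:
L1 α=0: [0, 0, 0]
L2 α=1/6: [42, 245/6, 11]
L3 α=5/6: [1027/6, 4535/36, 121/6]
rounded: [171, 126, 20]

(1,1) stack=L1,L2; from [0,0,0]:
L1 α=4/7: [620/7, 964/7, 304/7]
L2 α=3/4: [533/7, 1447/28, 1391/14]
= [76, 52, 99]

query (1,2) [L1,L2,L4] — begin 0,0,0
+L1 (α=3/4) → [72, 465/4, 183/4]
+L2 (α=1/4) → [217/2, 1931/16, 1157/16]
+L4 (α=1/5) → [436/5, 2071/20, 1861/20]
→ [87, 104, 93]

query (0,1) [L1,L2,L4,L5] — begin 0,0,0
+L1 (α=0) → [0, 0, 0]
+L2 (α=1/5) → [43/5, 204/5, 111/5]
+L4 (α=3/7) → [367/35, 2346/35, 4134/35]
+L5 (α=7/8) → [16721/140, 42281/280, 7683/35]
rounded: [119, 151, 220]

query (2,0) [L1,L2,L4,L5] — begin 0,0,0
+L1 (α=4/7) → [992/7, 128, 900/7]
+L2 (α=0) → [992/7, 128, 900/7]
+L4 (α=1/3) → [925/7, 322/3, 684/7]
+L5 (α=3/4) → [4915/28, 449/6, 486/7]
→ [176, 75, 69]

at x=1,y=2 over L1,L2:
L1 α=3/4: [72, 465/4, 183/4]
L2 α=1/4: [217/2, 1931/16, 1157/16]
→ [108, 121, 72]

(1,1) stack=L1,L2,L6; from [0,0,0]:
L1 α=4/7: [620/7, 964/7, 304/7]
L2 α=3/4: [533/7, 1447/28, 1391/14]
L6 α=1/4: [3265/28, 6777/112, 5027/56]
→ [117, 61, 90]


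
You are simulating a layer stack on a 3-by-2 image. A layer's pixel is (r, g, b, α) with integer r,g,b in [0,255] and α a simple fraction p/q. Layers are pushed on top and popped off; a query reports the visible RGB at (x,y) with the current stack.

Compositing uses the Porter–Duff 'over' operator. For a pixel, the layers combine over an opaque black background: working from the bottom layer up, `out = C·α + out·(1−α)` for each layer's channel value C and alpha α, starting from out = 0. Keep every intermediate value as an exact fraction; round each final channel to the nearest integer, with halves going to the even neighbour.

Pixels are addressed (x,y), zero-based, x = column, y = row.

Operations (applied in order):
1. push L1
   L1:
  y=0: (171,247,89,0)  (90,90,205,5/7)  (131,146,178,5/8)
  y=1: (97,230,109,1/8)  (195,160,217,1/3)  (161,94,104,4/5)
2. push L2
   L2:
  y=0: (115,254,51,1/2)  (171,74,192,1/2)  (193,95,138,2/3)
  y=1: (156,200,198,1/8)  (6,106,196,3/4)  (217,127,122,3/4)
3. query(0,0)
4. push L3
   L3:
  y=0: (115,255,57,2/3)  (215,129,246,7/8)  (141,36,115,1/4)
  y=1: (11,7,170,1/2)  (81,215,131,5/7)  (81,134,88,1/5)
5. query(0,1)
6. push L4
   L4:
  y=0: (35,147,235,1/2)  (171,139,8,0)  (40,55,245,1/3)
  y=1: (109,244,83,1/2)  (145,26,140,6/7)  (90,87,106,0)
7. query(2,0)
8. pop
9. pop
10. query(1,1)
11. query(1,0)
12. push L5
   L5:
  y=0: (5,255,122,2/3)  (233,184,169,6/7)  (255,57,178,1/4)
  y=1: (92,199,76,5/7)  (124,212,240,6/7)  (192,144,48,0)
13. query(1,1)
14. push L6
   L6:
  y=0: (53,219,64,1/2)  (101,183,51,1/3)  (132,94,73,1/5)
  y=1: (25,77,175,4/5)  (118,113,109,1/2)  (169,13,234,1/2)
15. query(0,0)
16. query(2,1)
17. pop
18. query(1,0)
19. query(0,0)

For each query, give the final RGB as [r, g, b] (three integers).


query (0,0) [L1,L2] — begin 0,0,0
L1 α=0: [0, 0, 0]
L2 α=1/2: [115/2, 127, 51/2]
→ [58, 127, 26]

query (0,1) [L1,L2,L3] — begin 0,0,0
L1 α=1/8: [97/8, 115/4, 109/8]
L2 α=1/8: [1927/64, 1605/32, 2347/64]
L3 α=1/2: [2631/128, 1829/64, 13227/128]
rounded: [21, 29, 103]

(2,0) stack=L1,L2,L3,L4; from [0,0,0]:
+L1 (α=5/8) → [655/8, 365/4, 445/4]
+L2 (α=2/3) → [3743/24, 375/4, 1549/12]
+L3 (α=1/4) → [4871/32, 1269/16, 2009/16]
+L4 (α=1/3) → [1837/16, 1709/24, 1323/8]
→ [115, 71, 165]

at x=1,y=1 over L1,L2:
after L1 α=1/3: [65, 160/3, 217/3]
after L2 α=3/4: [83/4, 557/6, 1981/12]
rounded: [21, 93, 165]

at x=1,y=0 over L1,L2:
L1 α=5/7: [450/7, 450/7, 1025/7]
L2 α=1/2: [1647/14, 484/7, 2369/14]
→ [118, 69, 169]

query (1,1) [L1,L2,L5] — begin 0,0,0
L1 α=1/3: [65, 160/3, 217/3]
L2 α=3/4: [83/4, 557/6, 1981/12]
L5 α=6/7: [437/4, 8189/42, 19261/84]
rounded: [109, 195, 229]

at x=0,y=0 over L1,L2,L5,L6:
after L1 α=0: [0, 0, 0]
after L2 α=1/2: [115/2, 127, 51/2]
after L5 α=2/3: [45/2, 637/3, 539/6]
after L6 α=1/2: [151/4, 647/3, 923/12]
= [38, 216, 77]

at x=2,y=1 over L1,L2,L5,L6:
+L1 (α=4/5) → [644/5, 376/5, 416/5]
+L2 (α=3/4) → [3899/20, 2281/20, 1123/10]
+L5 (α=0) → [3899/20, 2281/20, 1123/10]
+L6 (α=1/2) → [7279/40, 2541/40, 3463/20]
rounded: [182, 64, 173]

query (1,0) [L1,L2,L5] — begin 0,0,0
L1 α=5/7: [450/7, 450/7, 1025/7]
L2 α=1/2: [1647/14, 484/7, 2369/14]
L5 α=6/7: [21219/98, 8212/49, 16565/98]
= [217, 168, 169]

(0,0) stack=L1,L2,L5; from [0,0,0]:
after L1 α=0: [0, 0, 0]
after L2 α=1/2: [115/2, 127, 51/2]
after L5 α=2/3: [45/2, 637/3, 539/6]
= [22, 212, 90]


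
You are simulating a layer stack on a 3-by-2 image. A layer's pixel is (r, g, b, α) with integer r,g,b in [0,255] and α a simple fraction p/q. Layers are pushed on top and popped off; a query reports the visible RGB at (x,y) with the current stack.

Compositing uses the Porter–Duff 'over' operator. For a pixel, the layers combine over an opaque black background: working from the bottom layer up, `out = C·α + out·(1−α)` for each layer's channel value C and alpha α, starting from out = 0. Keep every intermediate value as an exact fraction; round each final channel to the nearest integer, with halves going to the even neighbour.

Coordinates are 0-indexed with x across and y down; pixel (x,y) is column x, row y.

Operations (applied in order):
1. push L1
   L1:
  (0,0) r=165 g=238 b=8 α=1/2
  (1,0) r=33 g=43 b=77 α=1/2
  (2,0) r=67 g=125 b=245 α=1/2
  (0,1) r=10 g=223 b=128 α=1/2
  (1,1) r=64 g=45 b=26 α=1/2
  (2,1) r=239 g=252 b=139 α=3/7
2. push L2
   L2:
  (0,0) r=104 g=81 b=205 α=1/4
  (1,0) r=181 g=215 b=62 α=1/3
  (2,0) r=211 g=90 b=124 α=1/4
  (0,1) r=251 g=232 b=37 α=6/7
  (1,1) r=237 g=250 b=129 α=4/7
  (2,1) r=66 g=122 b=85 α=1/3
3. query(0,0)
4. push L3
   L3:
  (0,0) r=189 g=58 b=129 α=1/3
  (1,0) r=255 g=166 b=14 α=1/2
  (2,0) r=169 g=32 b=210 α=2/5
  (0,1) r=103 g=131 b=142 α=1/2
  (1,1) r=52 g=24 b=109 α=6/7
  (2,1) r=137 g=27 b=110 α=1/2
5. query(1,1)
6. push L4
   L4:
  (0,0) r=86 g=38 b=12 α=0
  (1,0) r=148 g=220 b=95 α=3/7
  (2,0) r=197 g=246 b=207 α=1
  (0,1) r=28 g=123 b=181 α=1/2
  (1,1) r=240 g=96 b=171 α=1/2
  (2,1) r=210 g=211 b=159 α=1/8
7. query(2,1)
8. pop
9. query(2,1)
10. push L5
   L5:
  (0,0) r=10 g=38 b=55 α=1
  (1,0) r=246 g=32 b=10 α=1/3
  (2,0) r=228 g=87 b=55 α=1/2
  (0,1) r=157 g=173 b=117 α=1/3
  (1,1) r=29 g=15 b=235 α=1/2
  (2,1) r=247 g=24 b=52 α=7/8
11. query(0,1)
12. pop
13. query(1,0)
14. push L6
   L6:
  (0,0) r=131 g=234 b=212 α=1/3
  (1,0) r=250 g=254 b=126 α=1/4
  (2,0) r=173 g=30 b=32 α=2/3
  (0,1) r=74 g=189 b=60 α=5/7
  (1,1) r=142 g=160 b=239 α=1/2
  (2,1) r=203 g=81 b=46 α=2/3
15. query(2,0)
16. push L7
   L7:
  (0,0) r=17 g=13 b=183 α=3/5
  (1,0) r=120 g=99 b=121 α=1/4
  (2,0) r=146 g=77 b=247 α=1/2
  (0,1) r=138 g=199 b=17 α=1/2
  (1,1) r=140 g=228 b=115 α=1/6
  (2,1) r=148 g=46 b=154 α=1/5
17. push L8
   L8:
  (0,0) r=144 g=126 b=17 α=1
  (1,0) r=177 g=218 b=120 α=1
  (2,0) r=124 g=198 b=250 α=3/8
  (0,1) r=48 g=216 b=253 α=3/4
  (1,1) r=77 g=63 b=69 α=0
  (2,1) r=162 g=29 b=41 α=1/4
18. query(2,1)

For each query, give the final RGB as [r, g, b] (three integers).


query (0,0) [L1,L2] — begin 0,0,0
+L1 (α=1/2) → [165/2, 119, 4]
+L2 (α=1/4) → [703/8, 219/2, 217/4]
rounded: [88, 110, 54]

query (1,1) [L1,L2,L3] — begin 0,0,0
L1 α=1/2: [32, 45/2, 13]
L2 α=4/7: [1044/7, 305/2, 555/7]
L3 α=6/7: [3228/49, 593/14, 5133/49]
= [66, 42, 105]

query (2,1) [L1,L2,L3,L4] — begin 0,0,0
+L1 (α=3/7) → [717/7, 108, 417/7]
+L2 (α=1/3) → [632/7, 338/3, 1429/21]
+L3 (α=1/2) → [1591/14, 419/6, 3739/42]
+L4 (α=1/8) → [2011/16, 4199/48, 4693/48]
rounded: [126, 87, 98]

at x=2,y=1 over L1,L2,L3:
L1 α=3/7: [717/7, 108, 417/7]
L2 α=1/3: [632/7, 338/3, 1429/21]
L3 α=1/2: [1591/14, 419/6, 3739/42]
= [114, 70, 89]

at x=0,y=1 over L1,L2,L3,L5:
L1 α=1/2: [5, 223/2, 64]
L2 α=6/7: [1511/7, 3007/14, 286/7]
L3 α=1/2: [1116/7, 4841/28, 640/7]
L5 α=1/3: [3331/21, 2421/14, 2099/21]
rounded: [159, 173, 100]

at x=1,y=0 over L1,L2,L3:
L1 α=1/2: [33/2, 43/2, 77/2]
L2 α=1/3: [214/3, 86, 139/3]
L3 α=1/2: [979/6, 126, 181/6]
= [163, 126, 30]

(2,0) stack=L1,L2,L3,L6; from [0,0,0]:
+L1 (α=1/2) → [67/2, 125/2, 245/2]
+L2 (α=1/4) → [623/8, 555/8, 983/8]
+L3 (α=2/5) → [4573/40, 2177/40, 6309/40]
+L6 (α=2/3) → [18413/120, 4577/120, 8869/120]
rounded: [153, 38, 74]

(2,1) stack=L1,L2,L3,L6,L7,L8; from [0,0,0]:
+L1 (α=3/7) → [717/7, 108, 417/7]
+L2 (α=1/3) → [632/7, 338/3, 1429/21]
+L3 (α=1/2) → [1591/14, 419/6, 3739/42]
+L6 (α=2/3) → [2425/14, 1391/18, 7603/126]
+L7 (α=1/5) → [5886/35, 3196/45, 24908/315]
+L8 (α=1/4) → [5832/35, 3631/60, 29213/420]
= [167, 61, 70]


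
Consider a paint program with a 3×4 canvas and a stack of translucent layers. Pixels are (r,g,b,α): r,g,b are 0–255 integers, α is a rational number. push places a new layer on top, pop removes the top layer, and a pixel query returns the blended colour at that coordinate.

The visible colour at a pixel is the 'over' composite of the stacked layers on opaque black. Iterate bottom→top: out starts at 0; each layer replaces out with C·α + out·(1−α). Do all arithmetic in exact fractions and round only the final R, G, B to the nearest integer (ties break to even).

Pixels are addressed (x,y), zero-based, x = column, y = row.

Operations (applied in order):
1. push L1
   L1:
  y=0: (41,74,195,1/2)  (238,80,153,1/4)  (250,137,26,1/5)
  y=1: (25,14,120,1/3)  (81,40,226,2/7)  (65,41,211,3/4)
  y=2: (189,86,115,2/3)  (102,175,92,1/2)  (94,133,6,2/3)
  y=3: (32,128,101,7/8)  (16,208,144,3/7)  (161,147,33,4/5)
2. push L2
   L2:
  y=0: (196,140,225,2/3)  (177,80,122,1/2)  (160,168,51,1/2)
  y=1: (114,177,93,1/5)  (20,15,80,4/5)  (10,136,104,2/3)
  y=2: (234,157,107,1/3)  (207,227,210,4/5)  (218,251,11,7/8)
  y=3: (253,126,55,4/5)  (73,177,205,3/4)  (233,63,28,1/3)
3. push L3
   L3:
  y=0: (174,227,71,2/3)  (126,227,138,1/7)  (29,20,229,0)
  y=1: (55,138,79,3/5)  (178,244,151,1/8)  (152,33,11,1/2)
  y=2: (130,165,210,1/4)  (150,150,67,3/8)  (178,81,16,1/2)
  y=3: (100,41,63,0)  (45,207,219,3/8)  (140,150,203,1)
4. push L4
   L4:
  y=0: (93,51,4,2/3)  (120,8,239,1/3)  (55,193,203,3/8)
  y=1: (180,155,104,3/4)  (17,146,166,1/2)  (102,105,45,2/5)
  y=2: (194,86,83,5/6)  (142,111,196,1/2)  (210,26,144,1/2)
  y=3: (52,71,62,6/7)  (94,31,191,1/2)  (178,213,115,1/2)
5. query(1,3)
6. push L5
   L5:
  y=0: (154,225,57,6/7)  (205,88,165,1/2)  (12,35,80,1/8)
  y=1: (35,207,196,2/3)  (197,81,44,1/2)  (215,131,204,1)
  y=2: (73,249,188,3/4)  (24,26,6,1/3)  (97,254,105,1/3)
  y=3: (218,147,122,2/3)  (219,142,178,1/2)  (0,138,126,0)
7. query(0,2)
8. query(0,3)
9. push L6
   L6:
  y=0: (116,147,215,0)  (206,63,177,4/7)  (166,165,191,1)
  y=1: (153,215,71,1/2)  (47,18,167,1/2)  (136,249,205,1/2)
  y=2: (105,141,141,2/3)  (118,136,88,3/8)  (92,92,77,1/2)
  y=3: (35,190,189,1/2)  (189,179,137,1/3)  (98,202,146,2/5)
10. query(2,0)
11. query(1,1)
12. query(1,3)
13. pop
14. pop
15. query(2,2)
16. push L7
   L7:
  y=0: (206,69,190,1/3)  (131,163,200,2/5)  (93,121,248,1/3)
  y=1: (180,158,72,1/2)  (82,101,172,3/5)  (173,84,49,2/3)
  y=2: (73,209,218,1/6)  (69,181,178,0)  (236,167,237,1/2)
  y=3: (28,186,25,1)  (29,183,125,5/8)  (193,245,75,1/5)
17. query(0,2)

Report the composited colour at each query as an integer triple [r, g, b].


(1,3) stack=L1,L2,L3,L4; from [0,0,0]:
L1 α=3/7: [48/7, 624/7, 432/7]
L2 α=3/4: [1581/28, 4341/28, 4737/28]
L3 α=3/8: [11685/224, 39093/224, 42081/224]
L4 α=1/2: [32741/448, 46037/448, 84865/448]
→ [73, 103, 189]

(0,2) stack=L1,L2,L3,L4,L5; from [0,0,0]:
+L1 (α=2/3) → [126, 172/3, 230/3]
+L2 (α=1/3) → [162, 815/9, 781/9]
+L3 (α=1/4) → [154, 655/6, 1411/12]
+L4 (α=5/6) → [562/3, 3235/36, 6391/72]
+L5 (α=3/4) → [1219/12, 30127/144, 46999/288]
rounded: [102, 209, 163]

query (0,3) [L1,L2,L3,L4,L5] — begin 0,0,0
L1 α=7/8: [28, 112, 707/8]
L2 α=4/5: [208, 616/5, 2467/40]
L3 α=0: [208, 616/5, 2467/40]
L4 α=6/7: [520/7, 2746/35, 17347/280]
L5 α=2/3: [3572/21, 13036/105, 85667/840]
rounded: [170, 124, 102]

at x=2,y=0 over L1,L2,L3,L4,L5,L6:
+L1 (α=1/5) → [50, 137/5, 26/5]
+L2 (α=1/2) → [105, 977/10, 281/10]
+L3 (α=0) → [105, 977/10, 281/10]
+L4 (α=3/8) → [345/4, 2135/16, 1499/16]
+L5 (α=1/8) → [2463/32, 15505/128, 11773/128]
+L6 (α=1) → [166, 165, 191]
→ [166, 165, 191]

(1,1) stack=L1,L2,L3,L4,L5,L6; from [0,0,0]:
+L1 (α=2/7) → [162/7, 80/7, 452/7]
+L2 (α=4/5) → [722/35, 100/7, 2692/35]
+L3 (α=1/8) → [403/10, 43, 3447/40]
+L4 (α=1/2) → [573/20, 189/2, 10087/80]
+L5 (α=1/2) → [4513/40, 351/4, 13607/160]
+L6 (α=1/2) → [6393/80, 423/8, 40327/320]
= [80, 53, 126]

query (1,3) [L1,L2,L3,L4,L5,L6] — begin 0,0,0
after L1 α=3/7: [48/7, 624/7, 432/7]
after L2 α=3/4: [1581/28, 4341/28, 4737/28]
after L3 α=3/8: [11685/224, 39093/224, 42081/224]
after L4 α=1/2: [32741/448, 46037/448, 84865/448]
after L5 α=1/2: [130853/896, 109653/896, 164609/896]
after L6 α=1/3: [215525/1344, 189845/1344, 225985/1344]
= [160, 141, 168]

(2,2) stack=L1,L2,L3,L4; from [0,0,0]:
L1 α=2/3: [188/3, 266/3, 4]
L2 α=7/8: [2383/12, 5537/24, 81/8]
L3 α=1/2: [4519/24, 7481/48, 209/16]
L4 α=1/2: [9559/48, 8729/96, 2513/32]
rounded: [199, 91, 79]

at x=0,y=2 over L1,L2,L3,L4,L7:
L1 α=2/3: [126, 172/3, 230/3]
L2 α=1/3: [162, 815/9, 781/9]
L3 α=1/4: [154, 655/6, 1411/12]
L4 α=5/6: [562/3, 3235/36, 6391/72]
L7 α=1/6: [3029/18, 23699/216, 47651/432]
→ [168, 110, 110]


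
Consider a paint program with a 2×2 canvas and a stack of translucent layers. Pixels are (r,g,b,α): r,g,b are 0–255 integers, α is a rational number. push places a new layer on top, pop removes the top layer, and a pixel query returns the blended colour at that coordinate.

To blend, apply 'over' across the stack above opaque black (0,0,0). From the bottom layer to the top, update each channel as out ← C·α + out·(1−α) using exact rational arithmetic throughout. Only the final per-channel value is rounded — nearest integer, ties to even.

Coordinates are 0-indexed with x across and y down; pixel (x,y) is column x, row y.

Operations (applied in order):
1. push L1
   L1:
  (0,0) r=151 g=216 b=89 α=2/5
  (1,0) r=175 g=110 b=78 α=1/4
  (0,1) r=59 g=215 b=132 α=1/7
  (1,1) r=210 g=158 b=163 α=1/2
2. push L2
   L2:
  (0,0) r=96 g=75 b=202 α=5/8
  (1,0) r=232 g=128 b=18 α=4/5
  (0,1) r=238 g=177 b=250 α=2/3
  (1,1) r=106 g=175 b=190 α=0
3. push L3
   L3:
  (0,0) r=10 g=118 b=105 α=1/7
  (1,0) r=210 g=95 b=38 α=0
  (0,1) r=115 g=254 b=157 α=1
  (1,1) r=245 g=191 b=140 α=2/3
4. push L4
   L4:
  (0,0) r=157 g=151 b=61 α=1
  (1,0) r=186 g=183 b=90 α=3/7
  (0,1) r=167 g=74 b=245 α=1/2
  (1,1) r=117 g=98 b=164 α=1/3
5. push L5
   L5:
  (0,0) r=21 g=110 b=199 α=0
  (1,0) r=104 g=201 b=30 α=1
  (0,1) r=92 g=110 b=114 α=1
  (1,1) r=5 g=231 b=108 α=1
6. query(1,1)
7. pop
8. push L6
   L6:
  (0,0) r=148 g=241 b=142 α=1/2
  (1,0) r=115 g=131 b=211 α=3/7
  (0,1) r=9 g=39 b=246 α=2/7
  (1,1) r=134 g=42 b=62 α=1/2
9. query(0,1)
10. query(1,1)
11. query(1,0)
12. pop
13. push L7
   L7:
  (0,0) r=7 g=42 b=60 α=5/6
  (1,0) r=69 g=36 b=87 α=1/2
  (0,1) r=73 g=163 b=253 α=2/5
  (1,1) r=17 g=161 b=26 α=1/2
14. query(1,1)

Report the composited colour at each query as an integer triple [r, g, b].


(1,1) stack=L1,L2,L3,L4,L5; from [0,0,0]:
L1 α=1/2: [105, 79, 163/2]
L2 α=0: [105, 79, 163/2]
L3 α=2/3: [595/3, 461/3, 241/2]
L4 α=1/3: [1541/9, 1216/9, 135]
L5 α=1: [5, 231, 108]
= [5, 231, 108]

query (0,1) [L1,L2,L3,L4,L6] — begin 0,0,0
L1 α=1/7: [59/7, 215/7, 132/7]
L2 α=2/3: [3391/21, 2693/21, 3632/21]
L3 α=1: [115, 254, 157]
L4 α=1/2: [141, 164, 201]
L6 α=2/7: [723/7, 898/7, 1497/7]
→ [103, 128, 214]

query (1,1) [L1,L2,L3,L4,L6] — begin 0,0,0
L1 α=1/2: [105, 79, 163/2]
L2 α=0: [105, 79, 163/2]
L3 α=2/3: [595/3, 461/3, 241/2]
L4 α=1/3: [1541/9, 1216/9, 135]
L6 α=1/2: [2747/18, 797/9, 197/2]
= [153, 89, 98]

(1,0) stack=L1,L2,L3,L4,L6; from [0,0,0]:
L1 α=1/4: [175/4, 55/2, 39/2]
L2 α=4/5: [3887/20, 1079/10, 183/10]
L3 α=0: [3887/20, 1079/10, 183/10]
L4 α=3/7: [6677/35, 4903/35, 1716/35]
L6 α=3/7: [38783/245, 33367/245, 29019/245]
→ [158, 136, 118]

query (1,1) [L1,L2,L3,L4,L7] — begin 0,0,0
L1 α=1/2: [105, 79, 163/2]
L2 α=0: [105, 79, 163/2]
L3 α=2/3: [595/3, 461/3, 241/2]
L4 α=1/3: [1541/9, 1216/9, 135]
L7 α=1/2: [847/9, 2665/18, 161/2]
= [94, 148, 80]


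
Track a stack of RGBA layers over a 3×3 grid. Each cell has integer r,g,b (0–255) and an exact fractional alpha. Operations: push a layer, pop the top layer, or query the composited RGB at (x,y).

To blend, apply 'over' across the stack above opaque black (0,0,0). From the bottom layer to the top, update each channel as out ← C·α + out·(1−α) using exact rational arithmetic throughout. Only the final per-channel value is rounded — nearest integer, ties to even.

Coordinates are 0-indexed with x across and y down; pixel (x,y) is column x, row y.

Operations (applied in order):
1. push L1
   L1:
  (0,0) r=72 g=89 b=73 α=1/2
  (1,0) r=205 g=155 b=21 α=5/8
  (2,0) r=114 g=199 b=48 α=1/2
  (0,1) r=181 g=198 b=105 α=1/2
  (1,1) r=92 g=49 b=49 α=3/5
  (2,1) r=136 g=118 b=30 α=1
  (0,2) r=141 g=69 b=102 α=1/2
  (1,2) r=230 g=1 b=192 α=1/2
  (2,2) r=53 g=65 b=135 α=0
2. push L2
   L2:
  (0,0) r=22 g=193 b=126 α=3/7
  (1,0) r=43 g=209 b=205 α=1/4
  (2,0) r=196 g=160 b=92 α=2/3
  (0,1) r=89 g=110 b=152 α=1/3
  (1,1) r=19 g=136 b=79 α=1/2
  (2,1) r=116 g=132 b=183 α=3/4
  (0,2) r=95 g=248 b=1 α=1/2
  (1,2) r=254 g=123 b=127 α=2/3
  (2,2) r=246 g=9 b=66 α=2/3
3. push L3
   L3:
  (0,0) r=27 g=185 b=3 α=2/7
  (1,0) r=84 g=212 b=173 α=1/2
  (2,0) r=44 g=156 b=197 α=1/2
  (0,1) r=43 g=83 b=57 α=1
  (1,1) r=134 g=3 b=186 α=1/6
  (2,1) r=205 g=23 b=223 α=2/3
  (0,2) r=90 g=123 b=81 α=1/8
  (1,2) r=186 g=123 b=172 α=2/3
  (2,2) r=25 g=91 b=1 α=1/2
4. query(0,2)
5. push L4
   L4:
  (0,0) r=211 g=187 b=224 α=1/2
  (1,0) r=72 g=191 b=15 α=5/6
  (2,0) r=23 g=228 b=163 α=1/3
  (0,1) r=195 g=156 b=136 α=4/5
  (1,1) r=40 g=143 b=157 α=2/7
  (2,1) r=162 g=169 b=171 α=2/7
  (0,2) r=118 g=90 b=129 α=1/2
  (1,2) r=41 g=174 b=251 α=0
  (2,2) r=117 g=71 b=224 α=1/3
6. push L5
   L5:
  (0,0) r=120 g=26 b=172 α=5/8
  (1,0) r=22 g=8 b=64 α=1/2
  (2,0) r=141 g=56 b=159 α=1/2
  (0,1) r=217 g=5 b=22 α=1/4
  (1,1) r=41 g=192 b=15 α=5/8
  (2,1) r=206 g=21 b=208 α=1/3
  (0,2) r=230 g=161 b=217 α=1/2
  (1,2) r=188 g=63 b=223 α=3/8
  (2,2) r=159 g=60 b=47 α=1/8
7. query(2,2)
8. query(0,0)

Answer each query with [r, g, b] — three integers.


at x=0,y=2 over L1,L2,L3:
after L1 α=1/2: [141/2, 69/2, 51]
after L2 α=1/2: [331/4, 565/4, 26]
after L3 α=1/8: [2677/32, 4447/32, 263/8]
→ [84, 139, 33]

(2,2) stack=L1,L2,L3,L4,L5; from [0,0,0]:
after L1 α=0: [0, 0, 0]
after L2 α=2/3: [164, 6, 44]
after L3 α=1/2: [189/2, 97/2, 45/2]
after L4 α=1/3: [102, 56, 269/3]
after L5 α=1/8: [873/8, 113/2, 253/3]
→ [109, 56, 84]

(0,0) stack=L1,L2,L3,L4,L5; from [0,0,0]:
+L1 (α=1/2) → [36, 89/2, 73/2]
+L2 (α=3/7) → [30, 757/7, 524/7]
+L3 (α=2/7) → [204/7, 6375/49, 2662/49]
+L4 (α=1/2) → [1681/14, 7769/49, 6819/49]
+L5 (α=5/8) → [13443/112, 29677/392, 62597/392]
rounded: [120, 76, 160]


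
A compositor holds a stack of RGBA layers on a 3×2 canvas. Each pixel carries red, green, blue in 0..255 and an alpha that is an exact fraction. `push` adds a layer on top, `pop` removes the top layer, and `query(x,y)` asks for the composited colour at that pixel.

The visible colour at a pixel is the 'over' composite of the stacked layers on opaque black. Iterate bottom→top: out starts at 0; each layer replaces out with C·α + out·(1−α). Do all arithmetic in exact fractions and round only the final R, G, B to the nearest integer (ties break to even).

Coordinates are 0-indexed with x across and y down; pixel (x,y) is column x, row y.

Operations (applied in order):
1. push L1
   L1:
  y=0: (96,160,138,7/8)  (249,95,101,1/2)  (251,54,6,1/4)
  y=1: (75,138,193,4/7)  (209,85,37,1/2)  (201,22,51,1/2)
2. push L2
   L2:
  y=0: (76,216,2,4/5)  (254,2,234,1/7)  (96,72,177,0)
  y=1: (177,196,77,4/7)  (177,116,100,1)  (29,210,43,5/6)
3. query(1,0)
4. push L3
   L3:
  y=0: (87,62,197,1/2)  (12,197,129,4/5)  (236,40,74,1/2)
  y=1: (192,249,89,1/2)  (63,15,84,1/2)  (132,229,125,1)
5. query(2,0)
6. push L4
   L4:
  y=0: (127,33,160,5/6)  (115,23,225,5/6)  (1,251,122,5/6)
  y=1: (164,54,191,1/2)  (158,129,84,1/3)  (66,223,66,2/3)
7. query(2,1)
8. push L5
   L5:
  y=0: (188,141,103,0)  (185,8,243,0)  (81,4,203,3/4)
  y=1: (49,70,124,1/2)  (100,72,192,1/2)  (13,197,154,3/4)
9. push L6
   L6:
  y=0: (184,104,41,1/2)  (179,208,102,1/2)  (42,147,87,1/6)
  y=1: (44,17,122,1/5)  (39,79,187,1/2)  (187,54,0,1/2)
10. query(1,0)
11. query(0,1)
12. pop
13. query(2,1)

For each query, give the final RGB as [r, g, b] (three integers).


at x=1,y=0 over L1,L2:
+L1 (α=1/2) → [249/2, 95/2, 101/2]
+L2 (α=1/7) → [143, 41, 537/7]
= [143, 41, 77]

at x=2,y=0 over L1,L2,L3:
L1 α=1/4: [251/4, 27/2, 3/2]
L2 α=0: [251/4, 27/2, 3/2]
L3 α=1/2: [1195/8, 107/4, 151/4]
= [149, 27, 38]

query (2,1) [L1,L2,L3,L4] — begin 0,0,0
+L1 (α=1/2) → [201/2, 11, 51/2]
+L2 (α=5/6) → [491/12, 1061/6, 481/12]
+L3 (α=1) → [132, 229, 125]
+L4 (α=2/3) → [88, 225, 257/3]
→ [88, 225, 86]

query (1,0) [L1,L2,L3,L4,L5,L6] — begin 0,0,0
+L1 (α=1/2) → [249/2, 95/2, 101/2]
+L2 (α=1/7) → [143, 41, 537/7]
+L3 (α=4/5) → [191/5, 829/5, 4149/35]
+L4 (α=5/6) → [511/5, 234/5, 7254/35]
+L5 (α=0) → [511/5, 234/5, 7254/35]
+L6 (α=1/2) → [703/5, 637/5, 5412/35]
rounded: [141, 127, 155]

query (0,1) [L1,L2,L3,L4,L5,L6] — begin 0,0,0
L1 α=4/7: [300/7, 552/7, 772/7]
L2 α=4/7: [5856/49, 7144/49, 4472/49]
L3 α=1/2: [7632/49, 19345/98, 8833/98]
L4 α=1/2: [7834/49, 24637/196, 27551/196]
L5 α=1/2: [10235/98, 38357/392, 51855/392]
L6 α=1/5: [22626/245, 40023/490, 63811/490]
rounded: [92, 82, 130]

at x=2,y=1 over L1,L2,L3,L4,L5:
L1 α=1/2: [201/2, 11, 51/2]
L2 α=5/6: [491/12, 1061/6, 481/12]
L3 α=1: [132, 229, 125]
L4 α=2/3: [88, 225, 257/3]
L5 α=3/4: [127/4, 204, 1643/12]
= [32, 204, 137]


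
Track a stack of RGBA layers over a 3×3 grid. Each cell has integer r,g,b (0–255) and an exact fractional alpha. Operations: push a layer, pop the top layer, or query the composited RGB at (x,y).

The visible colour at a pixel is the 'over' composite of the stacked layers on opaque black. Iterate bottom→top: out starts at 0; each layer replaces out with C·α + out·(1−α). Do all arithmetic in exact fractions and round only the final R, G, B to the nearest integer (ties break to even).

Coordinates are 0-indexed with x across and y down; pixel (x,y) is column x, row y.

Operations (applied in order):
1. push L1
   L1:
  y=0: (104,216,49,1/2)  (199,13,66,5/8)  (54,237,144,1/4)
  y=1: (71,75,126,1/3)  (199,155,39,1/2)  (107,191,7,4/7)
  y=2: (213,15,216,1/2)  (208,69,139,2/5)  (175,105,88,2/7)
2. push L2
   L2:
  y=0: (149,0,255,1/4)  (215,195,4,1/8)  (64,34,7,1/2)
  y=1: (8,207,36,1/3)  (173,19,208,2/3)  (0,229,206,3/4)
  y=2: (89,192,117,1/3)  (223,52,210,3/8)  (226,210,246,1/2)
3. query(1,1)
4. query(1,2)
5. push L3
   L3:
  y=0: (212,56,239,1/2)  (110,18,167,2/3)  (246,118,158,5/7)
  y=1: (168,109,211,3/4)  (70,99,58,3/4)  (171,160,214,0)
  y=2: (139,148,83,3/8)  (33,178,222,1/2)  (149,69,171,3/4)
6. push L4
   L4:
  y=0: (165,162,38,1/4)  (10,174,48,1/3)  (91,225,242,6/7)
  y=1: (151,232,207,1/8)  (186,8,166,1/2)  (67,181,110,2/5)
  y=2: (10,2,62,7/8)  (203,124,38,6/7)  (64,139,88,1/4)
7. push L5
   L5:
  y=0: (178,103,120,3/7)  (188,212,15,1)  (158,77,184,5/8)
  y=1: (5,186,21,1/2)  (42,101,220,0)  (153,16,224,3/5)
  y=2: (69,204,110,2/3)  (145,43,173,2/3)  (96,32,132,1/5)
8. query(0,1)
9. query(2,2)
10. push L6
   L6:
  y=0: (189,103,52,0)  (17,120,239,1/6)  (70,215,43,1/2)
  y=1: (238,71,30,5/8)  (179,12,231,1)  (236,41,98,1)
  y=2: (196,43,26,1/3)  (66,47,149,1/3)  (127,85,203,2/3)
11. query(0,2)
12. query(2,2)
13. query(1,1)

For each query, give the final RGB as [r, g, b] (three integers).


(1,1) stack=L1,L2; from [0,0,0]:
after L1 α=1/2: [199/2, 155/2, 39/2]
after L2 α=2/3: [297/2, 77/2, 871/6]
rounded: [148, 38, 145]

at x=1,y=2 over L1,L2:
after L1 α=2/5: [416/5, 138/5, 278/5]
after L2 α=3/8: [1085/8, 147/4, 227/2]
= [136, 37, 114]

query (0,1) [L1,L2,L3,L4,L5] — begin 0,0,0
+L1 (α=1/3) → [71/3, 25, 42]
+L2 (α=1/3) → [166/9, 257/3, 40]
+L3 (α=3/4) → [2351/18, 619/6, 673/4]
+L4 (α=1/8) → [19175/144, 5725/48, 5539/32]
+L5 (α=1/2) → [19895/288, 14653/96, 6211/64]
→ [69, 153, 97]

(2,2) stack=L1,L2,L3,L4,L5; from [0,0,0]:
L1 α=2/7: [50, 30, 176/7]
L2 α=1/2: [138, 120, 949/7]
L3 α=3/4: [585/4, 327/4, 1135/7]
L4 α=1/4: [2011/16, 1537/16, 4021/28]
L5 α=1/5: [479/4, 333/4, 989/7]
rounded: [120, 83, 141]

(0,2) stack=L1,L2,L3,L4,L5,L6; from [0,0,0]:
+L1 (α=1/2) → [213/2, 15/2, 108]
+L2 (α=1/3) → [302/3, 69, 111]
+L3 (α=3/8) → [2761/24, 789/8, 201/2]
+L4 (α=7/8) → [4441/192, 901/64, 1069/16]
+L5 (α=2/3) → [30937/576, 27013/192, 4589/48]
+L6 (α=1/3) → [87385/864, 31141/288, 5213/72]
= [101, 108, 72]

query (2,2) [L1,L2,L3,L4,L5,L6] — begin 0,0,0
L1 α=2/7: [50, 30, 176/7]
L2 α=1/2: [138, 120, 949/7]
L3 α=3/4: [585/4, 327/4, 1135/7]
L4 α=1/4: [2011/16, 1537/16, 4021/28]
L5 α=1/5: [479/4, 333/4, 989/7]
L6 α=2/3: [1495/12, 1013/12, 1277/7]
→ [125, 84, 182]

query (1,1) [L1,L2,L3,L4,L5,L6] — begin 0,0,0
+L1 (α=1/2) → [199/2, 155/2, 39/2]
+L2 (α=2/3) → [297/2, 77/2, 871/6]
+L3 (α=3/4) → [717/8, 671/8, 1915/24]
+L4 (α=1/2) → [2205/16, 735/16, 5899/48]
+L5 (α=0) → [2205/16, 735/16, 5899/48]
+L6 (α=1) → [179, 12, 231]
= [179, 12, 231]


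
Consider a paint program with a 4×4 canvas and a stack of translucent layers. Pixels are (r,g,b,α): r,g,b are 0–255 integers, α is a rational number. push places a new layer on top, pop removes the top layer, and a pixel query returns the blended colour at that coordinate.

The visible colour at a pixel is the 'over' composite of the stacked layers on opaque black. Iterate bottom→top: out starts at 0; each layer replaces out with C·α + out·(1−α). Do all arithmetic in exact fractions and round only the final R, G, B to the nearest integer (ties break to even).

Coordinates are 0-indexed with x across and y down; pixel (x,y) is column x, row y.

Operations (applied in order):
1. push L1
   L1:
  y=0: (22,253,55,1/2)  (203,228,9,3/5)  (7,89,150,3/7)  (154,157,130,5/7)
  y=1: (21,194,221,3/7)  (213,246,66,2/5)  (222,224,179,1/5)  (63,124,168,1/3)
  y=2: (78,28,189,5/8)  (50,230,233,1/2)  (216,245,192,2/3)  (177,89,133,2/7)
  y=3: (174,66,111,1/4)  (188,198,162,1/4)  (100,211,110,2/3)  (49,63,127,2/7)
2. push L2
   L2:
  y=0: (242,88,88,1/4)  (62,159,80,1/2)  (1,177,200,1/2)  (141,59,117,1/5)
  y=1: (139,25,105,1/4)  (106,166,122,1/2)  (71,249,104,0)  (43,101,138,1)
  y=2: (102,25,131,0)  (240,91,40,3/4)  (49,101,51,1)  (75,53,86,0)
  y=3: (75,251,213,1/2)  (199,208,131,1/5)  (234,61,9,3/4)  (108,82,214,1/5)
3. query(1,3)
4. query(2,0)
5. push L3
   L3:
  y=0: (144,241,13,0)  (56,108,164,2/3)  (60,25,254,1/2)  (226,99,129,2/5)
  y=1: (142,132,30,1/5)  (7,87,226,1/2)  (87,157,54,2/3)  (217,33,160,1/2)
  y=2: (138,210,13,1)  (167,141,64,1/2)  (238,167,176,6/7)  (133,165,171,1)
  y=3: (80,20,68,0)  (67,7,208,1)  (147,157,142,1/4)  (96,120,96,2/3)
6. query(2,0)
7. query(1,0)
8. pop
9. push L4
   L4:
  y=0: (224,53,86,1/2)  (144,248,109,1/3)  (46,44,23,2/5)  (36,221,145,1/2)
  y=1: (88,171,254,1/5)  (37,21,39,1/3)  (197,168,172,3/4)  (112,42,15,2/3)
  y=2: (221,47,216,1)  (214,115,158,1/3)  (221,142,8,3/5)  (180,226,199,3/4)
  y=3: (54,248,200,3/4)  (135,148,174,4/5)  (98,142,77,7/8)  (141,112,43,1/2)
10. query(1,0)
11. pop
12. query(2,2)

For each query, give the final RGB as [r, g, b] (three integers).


at x=1,y=3 over L1,L2:
after L1 α=1/4: [47, 99/2, 81/2]
after L2 α=1/5: [387/5, 406/5, 293/5]
rounded: [77, 81, 59]

(2,0) stack=L1,L2; from [0,0,0]:
after L1 α=3/7: [3, 267/7, 450/7]
after L2 α=1/2: [2, 753/7, 925/7]
rounded: [2, 108, 132]

at x=2,y=0 over L1,L2,L3:
+L1 (α=3/7) → [3, 267/7, 450/7]
+L2 (α=1/2) → [2, 753/7, 925/7]
+L3 (α=1/2) → [31, 464/7, 2703/14]
rounded: [31, 66, 193]

(1,0) stack=L1,L2,L3; from [0,0,0]:
L1 α=3/5: [609/5, 684/5, 27/5]
L2 α=1/2: [919/10, 1479/10, 427/10]
L3 α=2/3: [2039/30, 1213/10, 3707/30]
→ [68, 121, 124]

(1,0) stack=L1,L2,L4; from [0,0,0]:
L1 α=3/5: [609/5, 684/5, 27/5]
L2 α=1/2: [919/10, 1479/10, 427/10]
L4 α=1/3: [1639/15, 2719/15, 324/5]
rounded: [109, 181, 65]

at x=2,y=2 over L1,L2:
L1 α=2/3: [144, 490/3, 128]
L2 α=1: [49, 101, 51]
rounded: [49, 101, 51]


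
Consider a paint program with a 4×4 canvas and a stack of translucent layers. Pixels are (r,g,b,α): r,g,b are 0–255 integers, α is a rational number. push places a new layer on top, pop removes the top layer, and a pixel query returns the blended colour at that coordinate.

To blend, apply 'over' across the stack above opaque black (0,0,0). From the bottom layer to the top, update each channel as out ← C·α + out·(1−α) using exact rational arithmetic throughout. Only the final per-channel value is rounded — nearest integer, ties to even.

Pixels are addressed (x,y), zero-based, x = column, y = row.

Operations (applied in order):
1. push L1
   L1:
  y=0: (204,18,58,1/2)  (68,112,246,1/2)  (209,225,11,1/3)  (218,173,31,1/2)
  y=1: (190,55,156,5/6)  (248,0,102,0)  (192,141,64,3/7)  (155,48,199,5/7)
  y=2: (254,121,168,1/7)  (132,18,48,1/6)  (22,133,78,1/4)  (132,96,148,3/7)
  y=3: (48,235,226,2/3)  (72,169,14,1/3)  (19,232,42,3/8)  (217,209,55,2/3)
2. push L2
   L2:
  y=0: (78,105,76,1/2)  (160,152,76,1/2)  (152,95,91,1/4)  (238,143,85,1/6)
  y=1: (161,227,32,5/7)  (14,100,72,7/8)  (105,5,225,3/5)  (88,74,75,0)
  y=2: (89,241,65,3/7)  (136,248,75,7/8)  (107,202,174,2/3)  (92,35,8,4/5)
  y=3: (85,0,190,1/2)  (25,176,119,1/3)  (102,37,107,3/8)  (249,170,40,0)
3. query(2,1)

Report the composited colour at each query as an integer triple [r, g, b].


at x=2,y=1 over L1,L2:
+L1 (α=3/7) → [576/7, 423/7, 192/7]
+L2 (α=3/5) → [3357/35, 951/35, 5109/35]
→ [96, 27, 146]


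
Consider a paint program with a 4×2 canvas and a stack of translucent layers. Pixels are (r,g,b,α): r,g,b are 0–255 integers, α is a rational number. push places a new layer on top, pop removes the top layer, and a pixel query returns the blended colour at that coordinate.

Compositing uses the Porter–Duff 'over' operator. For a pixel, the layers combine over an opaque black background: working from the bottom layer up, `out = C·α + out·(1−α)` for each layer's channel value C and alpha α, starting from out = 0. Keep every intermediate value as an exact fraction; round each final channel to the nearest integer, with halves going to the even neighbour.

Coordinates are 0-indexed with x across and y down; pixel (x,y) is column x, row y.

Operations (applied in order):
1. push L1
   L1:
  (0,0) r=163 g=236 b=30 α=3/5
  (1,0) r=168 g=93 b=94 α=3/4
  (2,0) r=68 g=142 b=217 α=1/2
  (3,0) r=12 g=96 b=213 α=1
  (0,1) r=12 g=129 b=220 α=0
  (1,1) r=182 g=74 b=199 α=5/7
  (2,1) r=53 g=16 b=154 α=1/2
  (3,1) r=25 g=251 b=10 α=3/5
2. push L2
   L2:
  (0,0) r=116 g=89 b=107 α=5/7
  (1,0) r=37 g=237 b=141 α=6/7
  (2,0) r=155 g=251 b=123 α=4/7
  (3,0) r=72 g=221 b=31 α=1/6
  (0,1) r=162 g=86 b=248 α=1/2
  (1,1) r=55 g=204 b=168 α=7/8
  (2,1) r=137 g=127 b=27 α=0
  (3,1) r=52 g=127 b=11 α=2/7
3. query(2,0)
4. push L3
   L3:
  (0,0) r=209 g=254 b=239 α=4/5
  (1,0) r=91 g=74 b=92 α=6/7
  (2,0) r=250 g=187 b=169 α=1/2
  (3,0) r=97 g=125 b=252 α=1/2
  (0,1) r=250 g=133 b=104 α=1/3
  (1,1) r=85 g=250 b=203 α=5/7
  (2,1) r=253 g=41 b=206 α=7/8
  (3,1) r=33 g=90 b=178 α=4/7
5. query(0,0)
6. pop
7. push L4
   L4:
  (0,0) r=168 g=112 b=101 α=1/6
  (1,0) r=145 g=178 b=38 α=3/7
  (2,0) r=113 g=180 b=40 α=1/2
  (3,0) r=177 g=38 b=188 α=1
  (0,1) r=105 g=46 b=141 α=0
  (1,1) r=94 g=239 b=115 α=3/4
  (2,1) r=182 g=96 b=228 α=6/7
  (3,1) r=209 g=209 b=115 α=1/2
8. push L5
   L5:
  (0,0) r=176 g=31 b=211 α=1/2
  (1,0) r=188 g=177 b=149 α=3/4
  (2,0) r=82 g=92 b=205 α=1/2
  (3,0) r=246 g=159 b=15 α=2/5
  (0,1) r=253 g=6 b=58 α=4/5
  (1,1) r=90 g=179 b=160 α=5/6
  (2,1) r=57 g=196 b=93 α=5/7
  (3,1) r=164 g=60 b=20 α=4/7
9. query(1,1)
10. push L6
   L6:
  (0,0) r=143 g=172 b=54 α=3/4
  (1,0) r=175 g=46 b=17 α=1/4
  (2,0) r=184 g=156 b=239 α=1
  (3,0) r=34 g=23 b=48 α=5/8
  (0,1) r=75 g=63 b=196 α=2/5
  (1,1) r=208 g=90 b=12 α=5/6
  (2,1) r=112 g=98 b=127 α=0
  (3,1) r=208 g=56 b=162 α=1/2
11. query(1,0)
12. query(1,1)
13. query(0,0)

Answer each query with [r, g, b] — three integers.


query (2,0) [L1,L2] — begin 0,0,0
L1 α=1/2: [34, 71, 217/2]
L2 α=4/7: [722/7, 1217/7, 1635/14]
= [103, 174, 117]

(0,0) stack=L1,L2,L3; from [0,0,0]:
L1 α=3/5: [489/5, 708/5, 18]
L2 α=5/7: [554/5, 3641/35, 571/7]
L3 α=4/5: [4734/25, 39201/175, 7263/35]
→ [189, 224, 208]

query (1,1) [L1,L2,L4,L5] — begin 0,0,0
after L1 α=5/7: [130, 370/7, 995/7]
after L2 α=7/8: [515/8, 5183/28, 9227/56]
after L4 α=3/4: [2771/32, 25259/112, 28547/224]
after L5 α=5/6: [17171/192, 41833/224, 69249/448]
→ [89, 187, 155]

at x=1,y=0 over L1,L2,L4,L5,L6:
+L1 (α=3/4) → [126, 279/4, 141/2]
+L2 (α=6/7) → [348/7, 5967/28, 1833/14]
+L4 (α=3/7) → [4437/49, 9705/49, 4464/49]
+L5 (α=3/4) → [32073/196, 8931/49, 26367/196]
+L6 (α=1/4) → [130519/784, 29047/196, 82433/784]
= [166, 148, 105]

(1,1) stack=L1,L2,L4,L5,L6; from [0,0,0]:
after L1 α=5/7: [130, 370/7, 995/7]
after L2 α=7/8: [515/8, 5183/28, 9227/56]
after L4 α=3/4: [2771/32, 25259/112, 28547/224]
after L5 α=5/6: [17171/192, 41833/224, 69249/448]
after L6 α=5/6: [216851/1152, 142633/1344, 32043/896]
= [188, 106, 36]

(0,0) stack=L1,L2,L4,L5,L6; from [0,0,0]:
after L1 α=3/5: [489/5, 708/5, 18]
after L2 α=5/7: [554/5, 3641/35, 571/7]
after L4 α=1/6: [361/3, 1475/14, 1781/21]
after L5 α=1/2: [889/6, 1909/28, 3106/21]
after L6 α=3/4: [3463/24, 16357/112, 1627/21]
→ [144, 146, 77]
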